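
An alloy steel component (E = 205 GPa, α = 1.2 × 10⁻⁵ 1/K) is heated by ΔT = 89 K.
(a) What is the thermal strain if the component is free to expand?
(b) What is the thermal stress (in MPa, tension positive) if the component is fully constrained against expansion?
(a) Free thermal strain ε_th = α·ΔT = (1.2 × 10⁻⁵) × 89 = 0.001068
(b) Fully constrained, the expansion is suppressed, so σ = -E·α·ΔT. Convert E = 205 GPa = 2.05 × 10¹¹ Pa.
  σ = -(2.05 × 10¹¹) × (1.2 × 10⁻⁵) × 89 = -2.189 × 10⁸ Pa = -218.9 MPa (compressive)
Final answer: (a) ε_th = 0.001068, (b) σ = -218.9 MPa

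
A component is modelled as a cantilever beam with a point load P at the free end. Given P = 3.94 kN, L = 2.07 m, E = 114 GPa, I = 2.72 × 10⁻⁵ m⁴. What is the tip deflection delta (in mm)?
Model: a cantilever beam with a point load P at the free end, so delta = (P·L^3) / (3·E·I).
Convert to SI units:
  P = 3.94 kN = 3940 N
  E = 114 GPa = 1.14 × 10¹¹ Pa
Substitute:
  delta = (3940 × 2.07^3) / (3 × (1.14 × 10¹¹) × (2.72 × 10⁻⁵))
  delta = 0.003757 m
Convert: delta = 0.003757 m = 3.757 mm
Final answer: delta = 3.757 mm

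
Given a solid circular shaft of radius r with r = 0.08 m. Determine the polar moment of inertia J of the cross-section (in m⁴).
Model: a solid circular shaft of radius r, so J = (π·r^4) / 2.
Substitute:
  J = (π × 0.08^4) / 2
  J = 6.434 × 10⁻⁵ m⁴
Final answer: J = 6.434 × 10⁻⁵ m⁴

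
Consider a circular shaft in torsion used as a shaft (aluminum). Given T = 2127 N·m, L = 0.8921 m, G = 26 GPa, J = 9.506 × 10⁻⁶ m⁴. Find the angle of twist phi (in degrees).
Model: a circular shaft in torsion, so phi = (T·L) / (G·J).
Convert to SI units:
  G = 26 GPa = 2.6 × 10¹⁰ Pa
Substitute:
  phi = (2127 × 0.8921) / ((2.6 × 10¹⁰) × (9.506 × 10⁻⁶))
  phi = 0.007677 rad
Convert to degrees: phi = 0.007677 × 180/π = 0.4399°
Final answer: phi = 0.4399°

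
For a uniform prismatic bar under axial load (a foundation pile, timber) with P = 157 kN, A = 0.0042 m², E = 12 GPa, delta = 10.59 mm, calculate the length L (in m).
Model: a uniform prismatic bar under axial load, so delta = (P·L) / (A·E).
Solve for L: L = (delta·A·E) / P.
Convert to SI units:
  P = 157 kN = 157000 N
  E = 12 GPa = 1.2 × 10¹⁰ Pa
  delta = 10.59 mm = 0.01059 m
Substitute:
  L = (0.01059 × 0.0042 × (1.2 × 10¹⁰)) / 157000
  L = 3.4 m
Final answer: L = 3.4 m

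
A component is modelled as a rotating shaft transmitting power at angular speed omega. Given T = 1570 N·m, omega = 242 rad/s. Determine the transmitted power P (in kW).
Model: a rotating shaft transmitting power at angular speed omega, so P = T·omega.
Substitute:
  P = 1570 × 242
  P = 379900 W
Convert: P = 379900 W = 379.9 kW
Final answer: P = 379.9 kW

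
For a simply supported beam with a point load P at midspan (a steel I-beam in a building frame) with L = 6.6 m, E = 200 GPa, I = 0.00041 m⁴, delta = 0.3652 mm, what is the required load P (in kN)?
Model: a simply supported beam with a point load P at midspan, so delta = (P·L^3) / (48·E·I).
Solve for P: P = (48·delta·E·I) / L^3.
Convert to SI units:
  E = 200 GPa = 2 × 10¹¹ Pa
  delta = 0.3652 mm = 0.0003652 m
Substitute:
  P = (48 × 0.0003652 × (2 × 10¹¹) × 0.00041) / 6.6^3
  P = 5000 N
Convert: P = 5000 N = 5 kN
Final answer: P = 5 kN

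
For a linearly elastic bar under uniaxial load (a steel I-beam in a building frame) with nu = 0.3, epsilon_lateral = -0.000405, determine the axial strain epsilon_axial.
Model: a linearly elastic bar under uniaxial load, so epsilon_lateral = -nu·epsilon_axial.
Solve for epsilon_axial: epsilon_axial = -epsilon_lateral / nu.
Substitute:
  epsilon_axial = -(-0.000405) / 0.3
  epsilon_axial = 0.00135
Final answer: epsilon_axial = 0.00135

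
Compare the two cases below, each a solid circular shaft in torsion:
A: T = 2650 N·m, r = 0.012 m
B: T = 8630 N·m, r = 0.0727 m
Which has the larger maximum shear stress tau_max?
Model: a solid circular shaft in torsion, so tau_max = (2·T) / (π·r^3) (SI units).
  A: tau_max = (2 × 2650) / (π × 0.012^3) = 9.763 × 10⁸ Pa = 976.3 MPa
  B: tau_max = (2 × 8630) / (π × 0.0727^3) = 1.43 × 10⁷ Pa = 14.3 MPa
976.3 MPa > 14.3 MPa, so A is larger.
Final answer: A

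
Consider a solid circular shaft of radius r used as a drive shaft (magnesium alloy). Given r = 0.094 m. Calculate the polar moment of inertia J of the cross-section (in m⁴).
Model: a solid circular shaft of radius r, so J = (π·r^4) / 2.
Substitute:
  J = (π × 0.094^4) / 2
  J = 0.0001226 m⁴
Final answer: J = 0.0001226 m⁴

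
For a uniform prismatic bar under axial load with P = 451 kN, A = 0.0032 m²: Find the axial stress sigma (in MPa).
Model: a uniform prismatic bar under axial load, so sigma = P / A.
Convert to SI units:
  P = 451 kN = 451000 N
Substitute:
  sigma = 451000 / 0.0032
  sigma = 1.409 × 10⁸ Pa
Convert: sigma = 1.409 × 10⁸ Pa = 140.9 MPa
Final answer: sigma = 140.9 MPa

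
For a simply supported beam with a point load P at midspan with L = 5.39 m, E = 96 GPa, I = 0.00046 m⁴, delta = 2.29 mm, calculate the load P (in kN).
Model: a simply supported beam with a point load P at midspan, so delta = (P·L^3) / (48·E·I).
Solve for P: P = (48·delta·E·I) / L^3.
Convert to SI units:
  E = 96 GPa = 9.6 × 10¹⁰ Pa
  delta = 2.29 mm = 0.00229 m
Substitute:
  P = (48 × 0.00229 × (9.6 × 10¹⁰) × 0.00046) / 5.39^3
  P = 31000 N
Convert: P = 31000 N = 31 kN
Final answer: P = 31 kN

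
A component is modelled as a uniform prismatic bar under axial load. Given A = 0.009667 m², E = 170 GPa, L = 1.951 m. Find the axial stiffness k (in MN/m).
Model: a uniform prismatic bar under axial load, so k = (A·E) / L.
Convert to SI units:
  E = 170 GPa = 1.7 × 10¹¹ Pa
Substitute:
  k = (0.009667 × (1.7 × 10¹¹)) / 1.951
  k = 8.423 × 10⁸ N/m
Convert: k = 8.423 × 10⁸ N/m = 842.3 MN/m
Final answer: k = 842.3 MN/m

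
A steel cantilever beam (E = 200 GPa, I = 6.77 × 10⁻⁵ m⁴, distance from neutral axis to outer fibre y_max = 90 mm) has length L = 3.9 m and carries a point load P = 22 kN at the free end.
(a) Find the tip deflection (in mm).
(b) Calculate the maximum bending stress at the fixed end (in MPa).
(a) Tip deflection of a cantilever with an end point load: δ = P·L^3 / (3·E·I). Convert P = 22 kN = 22000 N, E = 200 GPa = 2 × 10¹¹ Pa.
  δ = (22000 × 3.9^3) / (3 × (2 × 10¹¹) × (6.77 × 10⁻⁵)) = 0.03213 m = 32.13 mm
(b) Maximum bending moment at the fixed end: M = P·L = 22000 × 3.9 = 85800 N·m. Convert y_max = 90 mm = 0.09 m.
  σ = M·y_max / I = (85800 × 0.09) / (6.77 × 10⁻⁵) = 1.141 × 10⁸ Pa = 114.1 MPa
Final answer: (a) δ = 32.13 mm, (b) σ = 114.1 MPa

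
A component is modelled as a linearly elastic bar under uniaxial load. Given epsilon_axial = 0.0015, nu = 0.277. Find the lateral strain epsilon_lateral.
Model: a linearly elastic bar under uniaxial load, so epsilon_lateral = -nu·epsilon_axial.
Substitute:
  epsilon_lateral = -(0.277 × 0.0015)
  epsilon_lateral = -0.0004155
Final answer: epsilon_lateral = -0.0004155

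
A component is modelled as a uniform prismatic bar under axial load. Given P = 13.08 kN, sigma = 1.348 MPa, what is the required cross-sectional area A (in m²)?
Model: a uniform prismatic bar under axial load, so sigma = P / A.
Solve for A: A = P / sigma.
Convert to SI units:
  P = 13.08 kN = 13080 N
  sigma = 1.348 MPa = 1.348 × 10⁶ Pa
Substitute:
  A = 13080 / (1.348 × 10⁶)
  A = 0.009703 m²
Final answer: A = 0.009703 m²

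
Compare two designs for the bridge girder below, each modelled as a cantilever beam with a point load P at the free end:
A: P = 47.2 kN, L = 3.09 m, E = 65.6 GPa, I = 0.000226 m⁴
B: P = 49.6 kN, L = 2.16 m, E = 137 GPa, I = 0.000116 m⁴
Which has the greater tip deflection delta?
Model: a cantilever beam with a point load P at the free end, so delta = (P·L^3) / (3·E·I) (SI units).
  A: delta = (47200 × 3.09^3) / (3 × (6.56 × 10¹⁰) × 0.000226) = 0.03131 m = 31.31 mm
  B: delta = (49600 × 2.16^3) / (3 × (1.37 × 10¹¹) × 0.000116) = 0.01048 m = 10.48 mm
31.31 mm > 10.48 mm, so A is larger.
Final answer: A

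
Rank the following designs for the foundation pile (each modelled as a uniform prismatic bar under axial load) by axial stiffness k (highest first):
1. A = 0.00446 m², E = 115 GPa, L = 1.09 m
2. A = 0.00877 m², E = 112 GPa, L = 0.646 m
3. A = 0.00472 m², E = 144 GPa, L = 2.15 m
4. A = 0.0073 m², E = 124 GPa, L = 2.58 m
Model: a uniform prismatic bar under axial load, so k = (A·E) / L (SI units).
  Case 1: k = (0.00446 × (1.15 × 10¹¹)) / 1.09 = 4.706 × 10⁸ N/m = 470.6 MN/m
  Case 2: k = (0.00877 × (1.12 × 10¹¹)) / 0.646 = 1.52 × 10⁹ N/m = 1520 MN/m
  Case 3: k = (0.00472 × (1.44 × 10¹¹)) / 2.15 = 3.161 × 10⁸ N/m = 316.1 MN/m
  Case 4: k = (0.0073 × (1.24 × 10¹¹)) / 2.58 = 3.509 × 10⁸ N/m = 350.9 MN/m
Ordering: 1520 MN/m (case 2) > 470.6 MN/m (case 1) > 350.9 MN/m (case 4) > 316.1 MN/m (case 3)
Final answer: 2, 1, 4, 3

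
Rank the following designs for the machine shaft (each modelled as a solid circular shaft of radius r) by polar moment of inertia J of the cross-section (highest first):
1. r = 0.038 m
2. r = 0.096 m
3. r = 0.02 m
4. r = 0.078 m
Model: a solid circular shaft of radius r, so J = (π·r^4) / 2 (SI units).
  Case 1: J = (π × 0.038^4) / 2 = 3.275 × 10⁻⁶ m⁴
  Case 2: J = (π × 0.096^4) / 2 = 0.0001334 m⁴
  Case 3: J = (π × 0.02^4) / 2 = 2.513 × 10⁻⁷ m⁴
  Case 4: J = (π × 0.078^4) / 2 = 5.814 × 10⁻⁵ m⁴
Ordering: 0.0001334 m⁴ (case 2) > 5.814 × 10⁻⁵ m⁴ (case 4) > 3.275 × 10⁻⁶ m⁴ (case 1) > 2.513 × 10⁻⁷ m⁴ (case 3)
Final answer: 2, 4, 1, 3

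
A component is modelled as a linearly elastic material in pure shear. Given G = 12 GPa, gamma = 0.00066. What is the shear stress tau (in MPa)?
Model: a linearly elastic material in pure shear, so tau = G·gamma.
Convert to SI units:
  G = 12 GPa = 1.2 × 10¹⁰ Pa
Substitute:
  tau = (1.2 × 10¹⁰) × 0.00066
  tau = 7.92 × 10⁶ Pa
Convert: tau = 7.92 × 10⁶ Pa = 7.92 MPa
Final answer: tau = 7.92 MPa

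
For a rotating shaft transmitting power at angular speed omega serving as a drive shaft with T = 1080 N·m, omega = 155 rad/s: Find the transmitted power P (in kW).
Model: a rotating shaft transmitting power at angular speed omega, so P = T·omega.
Substitute:
  P = 1080 × 155
  P = 167400 W
Convert: P = 167400 W = 167.4 kW
Final answer: P = 167.4 kW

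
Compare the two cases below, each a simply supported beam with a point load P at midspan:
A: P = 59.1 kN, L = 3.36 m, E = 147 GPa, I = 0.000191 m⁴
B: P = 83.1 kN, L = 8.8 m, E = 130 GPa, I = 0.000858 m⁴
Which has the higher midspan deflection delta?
Model: a simply supported beam with a point load P at midspan, so delta = (P·L^3) / (48·E·I) (SI units).
  A: delta = (59100 × 3.36^3) / (48 × (1.47 × 10¹¹) × 0.000191) = 0.001663 m = 1.663 mm
  B: delta = (83100 × 8.8^3) / (48 × (1.3 × 10¹¹) × 0.000858) = 0.01058 m = 10.58 mm
10.58 mm > 1.663 mm, so B is larger.
Final answer: B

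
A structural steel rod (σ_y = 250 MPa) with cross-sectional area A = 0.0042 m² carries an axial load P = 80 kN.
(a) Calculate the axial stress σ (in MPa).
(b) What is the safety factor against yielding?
(a) Axial stress σ = P/A. Convert P = 80 kN = 80000 N.
  σ = 80000 / 0.0042 = 1.905 × 10⁷ Pa = 19.05 MPa
(b) Safety factor SF = σ_y/σ = 250 / 19.05 = 13.12
Final answer: (a) σ = 19.05 MPa, (b) SF = 13.12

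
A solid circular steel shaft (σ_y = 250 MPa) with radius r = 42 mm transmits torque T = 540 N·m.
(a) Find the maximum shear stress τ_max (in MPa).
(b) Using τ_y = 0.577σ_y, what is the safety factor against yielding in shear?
(a) For a solid circular shaft, τ_max = T·r/J with J = π·r^4/2, i.e. τ_max = 2·T / (π·r^3). Convert r = 42 mm = 0.042 m.
  τ_max = (2 × 540) / (π × 0.042^3) = 4.64 × 10⁶ Pa = 4.64 MPa
(b) τ_y = 0.577 × 250 = 144.25 MPa
  SF = τ_y/τ_max = 144.25 / 4.64 = 31.09
Final answer: (a) τ_max = 4.64 MPa, (b) SF = 31.09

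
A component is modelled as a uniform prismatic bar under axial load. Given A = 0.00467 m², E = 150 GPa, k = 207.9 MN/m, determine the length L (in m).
Model: a uniform prismatic bar under axial load, so k = (A·E) / L.
Solve for L: L = (A·E) / k.
Convert to SI units:
  E = 150 GPa = 1.5 × 10¹¹ Pa
  k = 207.9 MN/m = 2.079 × 10⁸ N/m
Substitute:
  L = (0.00467 × (1.5 × 10¹¹)) / (2.079 × 10⁸)
  L = 3.369 m
Final answer: L = 3.369 m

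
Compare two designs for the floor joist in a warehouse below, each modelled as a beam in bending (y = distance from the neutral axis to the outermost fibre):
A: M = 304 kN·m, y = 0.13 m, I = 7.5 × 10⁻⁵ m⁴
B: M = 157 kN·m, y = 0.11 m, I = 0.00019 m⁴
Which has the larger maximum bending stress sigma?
Model: a beam in bending (y = distance from the neutral axis to the outermost fibre), so sigma = (M·y) / I (SI units).
  A: sigma = (304000 × 0.13) / (7.5 × 10⁻⁵) = 5.269 × 10⁸ Pa = 526.9 MPa
  B: sigma = (157000 × 0.11) / 0.00019 = 9.089 × 10⁷ Pa = 90.89 MPa
526.9 MPa > 90.89 MPa, so A is larger.
Final answer: A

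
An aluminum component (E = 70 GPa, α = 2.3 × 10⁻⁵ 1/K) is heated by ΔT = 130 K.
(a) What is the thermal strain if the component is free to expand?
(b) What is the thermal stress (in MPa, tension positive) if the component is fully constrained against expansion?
(a) Free thermal strain ε_th = α·ΔT = (2.3 × 10⁻⁵) × 130 = 0.00299
(b) Fully constrained, the expansion is suppressed, so σ = -E·α·ΔT. Convert E = 70 GPa = 7 × 10¹⁰ Pa.
  σ = -(7 × 10¹⁰) × (2.3 × 10⁻⁵) × 130 = -2.093 × 10⁸ Pa = -209.3 MPa (compressive)
Final answer: (a) ε_th = 0.00299, (b) σ = -209.3 MPa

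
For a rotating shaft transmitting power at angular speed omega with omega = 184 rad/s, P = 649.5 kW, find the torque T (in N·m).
Model: a rotating shaft transmitting power at angular speed omega, so P = T·omega.
Solve for T: T = P / omega.
Convert to SI units:
  P = 649.5 kW = 649500 W
Substitute:
  T = 649500 / 184
  T = 3530 N·m
Final answer: T = 3530 N·m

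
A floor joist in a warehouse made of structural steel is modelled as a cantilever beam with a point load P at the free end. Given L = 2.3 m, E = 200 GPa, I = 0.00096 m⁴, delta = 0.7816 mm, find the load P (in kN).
Model: a cantilever beam with a point load P at the free end, so delta = (P·L^3) / (3·E·I).
Solve for P: P = (3·delta·E·I) / L^3.
Convert to SI units:
  E = 200 GPa = 2 × 10¹¹ Pa
  delta = 0.7816 mm = 0.0007816 m
Substitute:
  P = (3 × 0.0007816 × (2 × 10¹¹) × 0.00096) / 2.3^3
  P = 37000 N
Convert: P = 37000 N = 37 kN
Final answer: P = 37 kN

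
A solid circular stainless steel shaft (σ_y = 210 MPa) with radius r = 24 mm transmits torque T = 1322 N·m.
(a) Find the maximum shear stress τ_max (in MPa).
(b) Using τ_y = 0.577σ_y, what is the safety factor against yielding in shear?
(a) For a solid circular shaft, τ_max = T·r/J with J = π·r^4/2, i.e. τ_max = 2·T / (π·r^3). Convert r = 24 mm = 0.024 m.
  τ_max = (2 × 1322) / (π × 0.024^3) = 6.088 × 10⁷ Pa = 60.88 MPa
(b) τ_y = 0.577 × 210 = 121.17 MPa
  SF = τ_y/τ_max = 121.17 / 60.88 = 1.99
Final answer: (a) τ_max = 60.88 MPa, (b) SF = 1.99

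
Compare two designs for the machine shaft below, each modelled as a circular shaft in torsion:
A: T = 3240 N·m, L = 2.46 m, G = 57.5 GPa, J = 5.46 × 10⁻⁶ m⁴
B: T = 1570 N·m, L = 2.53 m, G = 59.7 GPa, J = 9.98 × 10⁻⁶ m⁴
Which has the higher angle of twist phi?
Model: a circular shaft in torsion, so phi = (T·L) / (G·J) (SI units).
  A: phi = (3240 × 2.46) / ((5.75 × 10¹⁰) × (5.46 × 10⁻⁶)) = 0.02539 rad = 1.455°
  B: phi = (1570 × 2.53) / ((5.97 × 10¹⁰) × (9.98 × 10⁻⁶)) = 0.006667 rad = 0.382°
1.455° > 0.382°, so A is larger.
Final answer: A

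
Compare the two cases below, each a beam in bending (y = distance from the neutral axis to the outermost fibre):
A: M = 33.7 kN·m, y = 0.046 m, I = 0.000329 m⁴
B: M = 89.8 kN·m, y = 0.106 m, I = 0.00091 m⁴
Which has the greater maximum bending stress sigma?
Model: a beam in bending (y = distance from the neutral axis to the outermost fibre), so sigma = (M·y) / I (SI units).
  A: sigma = (33700 × 0.046) / 0.000329 = 4.712 × 10⁶ Pa = 4.712 MPa
  B: sigma = (89800 × 0.106) / 0.00091 = 1.046 × 10⁷ Pa = 10.46 MPa
10.46 MPa > 4.712 MPa, so B is larger.
Final answer: B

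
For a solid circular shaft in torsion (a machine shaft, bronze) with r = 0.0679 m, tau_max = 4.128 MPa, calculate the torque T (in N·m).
Model: a solid circular shaft in torsion, so tau_max = (2·T) / (π·r^3).
Solve for T: T = (π·tau_max·r^3) / 2.
Convert to SI units:
  tau_max = 4.128 MPa = 4.128 × 10⁶ Pa
Substitute:
  T = (π × (4.128 × 10⁶) × 0.0679^3) / 2
  T = 2030 N·m
Final answer: T = 2030 N·m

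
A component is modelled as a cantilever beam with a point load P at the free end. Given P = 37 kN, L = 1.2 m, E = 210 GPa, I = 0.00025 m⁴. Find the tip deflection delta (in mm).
Model: a cantilever beam with a point load P at the free end, so delta = (P·L^3) / (3·E·I).
Convert to SI units:
  P = 37 kN = 37000 N
  E = 210 GPa = 2.1 × 10¹¹ Pa
Substitute:
  delta = (37000 × 1.2^3) / (3 × (2.1 × 10¹¹) × 0.00025)
  delta = 0.0004059 m
Convert: delta = 0.0004059 m = 0.4059 mm
Final answer: delta = 0.4059 mm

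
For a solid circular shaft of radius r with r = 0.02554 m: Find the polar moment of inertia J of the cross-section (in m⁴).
Model: a solid circular shaft of radius r, so J = (π·r^4) / 2.
Substitute:
  J = (π × 0.02554^4) / 2
  J = 6.683 × 10⁻⁷ m⁴
Final answer: J = 6.683 × 10⁻⁷ m⁴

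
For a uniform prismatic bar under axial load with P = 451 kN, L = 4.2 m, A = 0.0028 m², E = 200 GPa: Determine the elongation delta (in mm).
Model: a uniform prismatic bar under axial load, so delta = (P·L) / (A·E).
Convert to SI units:
  P = 451 kN = 451000 N
  E = 200 GPa = 2 × 10¹¹ Pa
Substitute:
  delta = (451000 × 4.2) / (0.0028 × (2 × 10¹¹))
  delta = 0.003382 m
Convert: delta = 0.003382 m = 3.382 mm
Final answer: delta = 3.382 mm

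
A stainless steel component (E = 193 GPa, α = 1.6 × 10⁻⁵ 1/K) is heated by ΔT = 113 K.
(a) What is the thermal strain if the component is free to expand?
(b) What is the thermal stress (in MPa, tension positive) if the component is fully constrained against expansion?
(a) Free thermal strain ε_th = α·ΔT = (1.6 × 10⁻⁵) × 113 = 0.001808
(b) Fully constrained, the expansion is suppressed, so σ = -E·α·ΔT. Convert E = 193 GPa = 1.93 × 10¹¹ Pa.
  σ = -(1.93 × 10¹¹) × (1.6 × 10⁻⁵) × 113 = -3.489 × 10⁸ Pa = -348.9 MPa (compressive)
Final answer: (a) ε_th = 0.001808, (b) σ = -348.9 MPa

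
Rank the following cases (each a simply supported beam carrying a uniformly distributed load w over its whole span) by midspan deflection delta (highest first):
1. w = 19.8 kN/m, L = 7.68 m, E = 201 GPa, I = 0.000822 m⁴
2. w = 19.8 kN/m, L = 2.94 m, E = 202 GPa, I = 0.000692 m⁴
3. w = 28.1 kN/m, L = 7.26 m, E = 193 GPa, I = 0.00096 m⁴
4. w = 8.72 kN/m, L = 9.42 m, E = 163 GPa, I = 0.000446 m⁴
Model: a simply supported beam carrying a uniformly distributed load w over its whole span, so delta = (5·w·L^4) / (384·E·I) (SI units).
  Case 1: delta = (5 × 19800 × 7.68^4) / (384 × (2.01 × 10¹¹) × 0.000822) = 0.005429 m = 5.429 mm
  Case 2: delta = (5 × 19800 × 2.94^4) / (384 × (2.02 × 10¹¹) × 0.000692) = 0.0001378 m = 0.1378 mm
  Case 3: delta = (5 × 28100 × 7.26^4) / (384 × (1.93 × 10¹¹) × 0.00096) = 0.005486 m = 5.486 mm
  Case 4: delta = (5 × 8720 × 9.42^4) / (384 × (1.63 × 10¹¹) × 0.000446) = 0.0123 m = 12.3 mm
Ordering: 12.3 mm (case 4) > 5.486 mm (case 3) > 5.429 mm (case 1) > 0.1378 mm (case 2)
Final answer: 4, 3, 1, 2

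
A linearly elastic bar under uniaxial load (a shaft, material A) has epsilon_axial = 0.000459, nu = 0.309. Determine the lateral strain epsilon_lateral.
Model: a linearly elastic bar under uniaxial load, so epsilon_lateral = -nu·epsilon_axial.
Substitute:
  epsilon_lateral = -(0.309 × 0.000459)
  epsilon_lateral = -0.0001418
Final answer: epsilon_lateral = -0.0001418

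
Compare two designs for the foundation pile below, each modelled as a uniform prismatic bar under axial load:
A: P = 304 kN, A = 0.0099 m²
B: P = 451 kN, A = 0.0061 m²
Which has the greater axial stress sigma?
Model: a uniform prismatic bar under axial load, so sigma = P / A (SI units).
  A: sigma = 304000 / 0.0099 = 3.071 × 10⁷ Pa = 30.71 MPa
  B: sigma = 451000 / 0.0061 = 7.393 × 10⁷ Pa = 73.93 MPa
73.93 MPa > 30.71 MPa, so B is larger.
Final answer: B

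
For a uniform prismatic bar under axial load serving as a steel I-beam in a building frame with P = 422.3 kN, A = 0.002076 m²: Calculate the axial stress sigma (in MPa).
Model: a uniform prismatic bar under axial load, so sigma = P / A.
Convert to SI units:
  P = 422.3 kN = 422300 N
Substitute:
  sigma = 422300 / 0.002076
  sigma = 2.034 × 10⁸ Pa
Convert: sigma = 2.034 × 10⁸ Pa = 203.4 MPa
Final answer: sigma = 203.4 MPa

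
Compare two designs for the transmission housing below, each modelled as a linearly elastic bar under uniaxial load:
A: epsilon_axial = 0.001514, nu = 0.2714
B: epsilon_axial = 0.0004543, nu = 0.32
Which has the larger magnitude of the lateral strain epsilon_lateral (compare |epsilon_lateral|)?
Model: a linearly elastic bar under uniaxial load, so epsilon_lateral = -nu·epsilon_axial (SI units).
  A: epsilon_lateral = -(0.2714 × 0.001514) = -0.0004109
  B: epsilon_lateral = -(0.32 × 0.0004543) = -0.0001454
|epsilon_lateral|: A = 0.0004109, B = 0.0001454, so A is larger in magnitude.
Final answer: A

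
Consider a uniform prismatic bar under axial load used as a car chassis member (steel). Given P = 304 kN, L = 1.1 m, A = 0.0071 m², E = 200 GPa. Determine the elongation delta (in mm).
Model: a uniform prismatic bar under axial load, so delta = (P·L) / (A·E).
Convert to SI units:
  P = 304 kN = 304000 N
  E = 200 GPa = 2 × 10¹¹ Pa
Substitute:
  delta = (304000 × 1.1) / (0.0071 × (2 × 10¹¹))
  delta = 0.0002355 m
Convert: delta = 0.0002355 m = 0.2355 mm
Final answer: delta = 0.2355 mm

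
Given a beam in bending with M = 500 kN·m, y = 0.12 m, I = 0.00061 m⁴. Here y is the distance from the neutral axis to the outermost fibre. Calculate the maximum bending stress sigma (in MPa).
Model: a beam in bending, so sigma = (M·y) / I.
Convert to SI units:
  M = 500 kN·m = 500000 N·m
Substitute:
  sigma = (500000 × 0.12) / 0.00061
  sigma = 9.836 × 10⁷ Pa
Convert: sigma = 9.836 × 10⁷ Pa = 98.36 MPa
Final answer: sigma = 98.36 MPa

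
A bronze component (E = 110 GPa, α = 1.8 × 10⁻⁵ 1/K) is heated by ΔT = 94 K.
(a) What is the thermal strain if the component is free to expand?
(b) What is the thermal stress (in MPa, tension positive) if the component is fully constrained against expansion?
(a) Free thermal strain ε_th = α·ΔT = (1.8 × 10⁻⁵) × 94 = 0.001692
(b) Fully constrained, the expansion is suppressed, so σ = -E·α·ΔT. Convert E = 110 GPa = 1.1 × 10¹¹ Pa.
  σ = -(1.1 × 10¹¹) × (1.8 × 10⁻⁵) × 94 = -1.861 × 10⁸ Pa = -186.1 MPa (compressive)
Final answer: (a) ε_th = 0.001692, (b) σ = -186.1 MPa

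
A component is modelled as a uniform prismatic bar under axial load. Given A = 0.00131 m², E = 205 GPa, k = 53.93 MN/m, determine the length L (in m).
Model: a uniform prismatic bar under axial load, so k = (A·E) / L.
Solve for L: L = (A·E) / k.
Convert to SI units:
  E = 205 GPa = 2.05 × 10¹¹ Pa
  k = 53.93 MN/m = 5.393 × 10⁷ N/m
Substitute:
  L = (0.00131 × (2.05 × 10¹¹)) / (5.393 × 10⁷)
  L = 4.98 m
Final answer: L = 4.98 m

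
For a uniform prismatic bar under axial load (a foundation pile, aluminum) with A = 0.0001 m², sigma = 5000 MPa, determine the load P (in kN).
Model: a uniform prismatic bar under axial load, so sigma = P / A.
Solve for P: P = sigma·A.
Convert to SI units:
  sigma = 5000 MPa = 5 × 10⁹ Pa
Substitute:
  P = (5 × 10⁹) × 0.0001
  P = 500000 N
Convert: P = 500000 N = 500 kN
Final answer: P = 500 kN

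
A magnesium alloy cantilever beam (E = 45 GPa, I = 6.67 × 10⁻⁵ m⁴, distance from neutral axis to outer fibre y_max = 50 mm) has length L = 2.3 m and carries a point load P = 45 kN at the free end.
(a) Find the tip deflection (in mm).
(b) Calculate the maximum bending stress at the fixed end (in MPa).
(a) Tip deflection of a cantilever with an end point load: δ = P·L^3 / (3·E·I). Convert P = 45 kN = 45000 N, E = 45 GPa = 4.5 × 10¹⁰ Pa.
  δ = (45000 × 2.3^3) / (3 × (4.5 × 10¹⁰) × (6.67 × 10⁻⁵)) = 0.0608 m = 60.8 mm
(b) Maximum bending moment at the fixed end: M = P·L = 45000 × 2.3 = 103500 N·m. Convert y_max = 50 mm = 0.05 m.
  σ = M·y_max / I = (103500 × 0.05) / (6.67 × 10⁻⁵) = 7.759 × 10⁷ Pa = 77.59 MPa
Final answer: (a) δ = 60.8 mm, (b) σ = 77.59 MPa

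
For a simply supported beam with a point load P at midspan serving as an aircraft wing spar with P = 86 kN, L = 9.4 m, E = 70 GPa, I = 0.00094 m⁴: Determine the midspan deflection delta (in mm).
Model: a simply supported beam with a point load P at midspan, so delta = (P·L^3) / (48·E·I).
Convert to SI units:
  P = 86 kN = 86000 N
  E = 70 GPa = 7 × 10¹⁰ Pa
Substitute:
  delta = (86000 × 9.4^3) / (48 × (7 × 10¹⁰) × 0.00094)
  delta = 0.02262 m
Convert: delta = 0.02262 m = 22.62 mm
Final answer: delta = 22.62 mm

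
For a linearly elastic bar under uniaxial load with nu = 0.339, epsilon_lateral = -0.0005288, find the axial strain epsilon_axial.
Model: a linearly elastic bar under uniaxial load, so epsilon_lateral = -nu·epsilon_axial.
Solve for epsilon_axial: epsilon_axial = -epsilon_lateral / nu.
Substitute:
  epsilon_axial = -(-0.0005288) / 0.339
  epsilon_axial = 0.00156
Final answer: epsilon_axial = 0.00156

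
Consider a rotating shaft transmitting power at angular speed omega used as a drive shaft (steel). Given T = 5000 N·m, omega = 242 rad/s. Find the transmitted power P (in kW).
Model: a rotating shaft transmitting power at angular speed omega, so P = T·omega.
Substitute:
  P = 5000 × 242
  P = 1.21 × 10⁶ W
Convert: P = 1.21 × 10⁶ W = 1210 kW
Final answer: P = 1210 kW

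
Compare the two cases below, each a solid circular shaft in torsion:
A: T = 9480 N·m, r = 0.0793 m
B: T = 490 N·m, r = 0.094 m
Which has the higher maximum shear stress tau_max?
Model: a solid circular shaft in torsion, so tau_max = (2·T) / (π·r^3) (SI units).
  A: tau_max = (2 × 9480) / (π × 0.0793^3) = 1.21 × 10⁷ Pa = 12.1 MPa
  B: tau_max = (2 × 490) / (π × 0.094^3) = 375600 Pa = 0.3756 MPa
12.1 MPa > 0.3756 MPa, so A is larger.
Final answer: A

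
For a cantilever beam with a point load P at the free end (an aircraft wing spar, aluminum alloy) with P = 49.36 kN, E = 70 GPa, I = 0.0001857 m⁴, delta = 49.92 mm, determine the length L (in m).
Model: a cantilever beam with a point load P at the free end, so delta = (P·L^3) / (3·E·I).
Solve for L: L = ((3·delta·E·I) / P)^(1/3).
Convert to SI units:
  P = 49.36 kN = 49360 N
  E = 70 GPa = 7 × 10¹⁰ Pa
  delta = 49.92 mm = 0.04992 m
Substitute:
  L = ((3 × 0.04992 × (7 × 10¹⁰) × 0.0001857) / 49360)^(1/3)
  L = 3.404 m
Final answer: L = 3.404 m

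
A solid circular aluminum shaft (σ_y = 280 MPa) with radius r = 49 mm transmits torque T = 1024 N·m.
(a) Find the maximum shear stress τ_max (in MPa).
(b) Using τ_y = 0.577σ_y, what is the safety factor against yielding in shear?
(a) For a solid circular shaft, τ_max = T·r/J with J = π·r^4/2, i.e. τ_max = 2·T / (π·r^3). Convert r = 49 mm = 0.049 m.
  τ_max = (2 × 1024) / (π × 0.049^3) = 5.541 × 10⁶ Pa = 5.541 MPa
(b) τ_y = 0.577 × 280 = 161.56 MPa
  SF = τ_y/τ_max = 161.56 / 5.541 = 29.16
Final answer: (a) τ_max = 5.541 MPa, (b) SF = 29.16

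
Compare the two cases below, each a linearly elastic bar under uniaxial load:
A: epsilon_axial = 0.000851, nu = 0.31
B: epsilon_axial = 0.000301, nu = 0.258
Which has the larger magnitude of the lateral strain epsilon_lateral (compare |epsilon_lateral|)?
Model: a linearly elastic bar under uniaxial load, so epsilon_lateral = -nu·epsilon_axial (SI units).
  A: epsilon_lateral = -(0.31 × 0.000851) = -0.0002638
  B: epsilon_lateral = -(0.258 × 0.000301) = -7.766 × 10⁻⁵
|epsilon_lateral|: A = 0.0002638, B = 7.766 × 10⁻⁵, so A is larger in magnitude.
Final answer: A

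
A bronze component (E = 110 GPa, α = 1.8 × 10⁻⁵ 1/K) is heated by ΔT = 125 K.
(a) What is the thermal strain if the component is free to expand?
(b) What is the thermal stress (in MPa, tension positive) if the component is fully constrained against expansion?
(a) Free thermal strain ε_th = α·ΔT = (1.8 × 10⁻⁵) × 125 = 0.00225
(b) Fully constrained, the expansion is suppressed, so σ = -E·α·ΔT. Convert E = 110 GPa = 1.1 × 10¹¹ Pa.
  σ = -(1.1 × 10¹¹) × (1.8 × 10⁻⁵) × 125 = -2.475 × 10⁸ Pa = -247.5 MPa (compressive)
Final answer: (a) ε_th = 0.00225, (b) σ = -247.5 MPa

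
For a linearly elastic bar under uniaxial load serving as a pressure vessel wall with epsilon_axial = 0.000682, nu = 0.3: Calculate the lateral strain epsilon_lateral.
Model: a linearly elastic bar under uniaxial load, so epsilon_lateral = -nu·epsilon_axial.
Substitute:
  epsilon_lateral = -(0.3 × 0.000682)
  epsilon_lateral = -0.0002046
Final answer: epsilon_lateral = -0.0002046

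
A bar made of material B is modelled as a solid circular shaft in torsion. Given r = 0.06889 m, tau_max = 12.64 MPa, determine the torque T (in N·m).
Model: a solid circular shaft in torsion, so tau_max = (2·T) / (π·r^3).
Solve for T: T = (π·tau_max·r^3) / 2.
Convert to SI units:
  tau_max = 12.64 MPa = 1.264 × 10⁷ Pa
Substitute:
  T = (π × (1.264 × 10⁷) × 0.06889^3) / 2
  T = 6491 N·m
Final answer: T = 6491 N·m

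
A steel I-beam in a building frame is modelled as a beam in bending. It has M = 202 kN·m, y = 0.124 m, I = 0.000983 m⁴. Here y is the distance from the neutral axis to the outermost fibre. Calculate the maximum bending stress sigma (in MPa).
Model: a beam in bending, so sigma = (M·y) / I.
Convert to SI units:
  M = 202 kN·m = 202000 N·m
Substitute:
  sigma = (202000 × 0.124) / 0.000983
  sigma = 2.548 × 10⁷ Pa
Convert: sigma = 2.548 × 10⁷ Pa = 25.48 MPa
Final answer: sigma = 25.48 MPa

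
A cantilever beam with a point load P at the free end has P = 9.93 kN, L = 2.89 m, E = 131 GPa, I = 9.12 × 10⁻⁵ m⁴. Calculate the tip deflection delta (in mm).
Model: a cantilever beam with a point load P at the free end, so delta = (P·L^3) / (3·E·I).
Convert to SI units:
  P = 9.93 kN = 9930 N
  E = 131 GPa = 1.31 × 10¹¹ Pa
Substitute:
  delta = (9930 × 2.89^3) / (3 × (1.31 × 10¹¹) × (9.12 × 10⁻⁵))
  delta = 0.006687 m
Convert: delta = 0.006687 m = 6.687 mm
Final answer: delta = 6.687 mm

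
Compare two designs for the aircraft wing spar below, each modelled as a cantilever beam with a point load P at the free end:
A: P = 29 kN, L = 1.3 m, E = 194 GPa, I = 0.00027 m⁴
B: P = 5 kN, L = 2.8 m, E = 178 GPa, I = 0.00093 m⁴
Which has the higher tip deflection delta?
Model: a cantilever beam with a point load P at the free end, so delta = (P·L^3) / (3·E·I) (SI units).
  A: delta = (29000 × 1.3^3) / (3 × (1.94 × 10¹¹) × 0.00027) = 0.0004055 m = 0.4055 mm
  B: delta = (5000 × 2.8^3) / (3 × (1.78 × 10¹¹) × 0.00093) = 0.000221 m = 0.221 mm
0.4055 mm > 0.221 mm, so A is larger.
Final answer: A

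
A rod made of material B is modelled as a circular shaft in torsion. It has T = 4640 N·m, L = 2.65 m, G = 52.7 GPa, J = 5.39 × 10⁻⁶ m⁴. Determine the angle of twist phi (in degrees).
Model: a circular shaft in torsion, so phi = (T·L) / (G·J).
Convert to SI units:
  G = 52.7 GPa = 5.27 × 10¹⁰ Pa
Substitute:
  phi = (4640 × 2.65) / ((5.27 × 10¹⁰) × (5.39 × 10⁻⁶))
  phi = 0.04329 rad
Convert to degrees: phi = 0.04329 × 180/π = 2.48°
Final answer: phi = 2.48°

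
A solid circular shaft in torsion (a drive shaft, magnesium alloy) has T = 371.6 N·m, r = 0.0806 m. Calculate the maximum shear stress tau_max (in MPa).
Model: a solid circular shaft in torsion, so tau_max = (2·T) / (π·r^3).
Substitute:
  tau_max = (2 × 371.6) / (π × 0.0806^3)
  tau_max = 451800 Pa
Convert: tau_max = 451800 Pa = 0.4518 MPa
Final answer: tau_max = 0.4518 MPa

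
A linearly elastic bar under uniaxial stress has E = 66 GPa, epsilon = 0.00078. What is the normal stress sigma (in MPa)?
Model: a linearly elastic bar under uniaxial stress, so sigma = E·epsilon.
Convert to SI units:
  E = 66 GPa = 6.6 × 10¹⁰ Pa
Substitute:
  sigma = (6.6 × 10¹⁰) × 0.00078
  sigma = 5.148 × 10⁷ Pa
Convert: sigma = 5.148 × 10⁷ Pa = 51.48 MPa
Final answer: sigma = 51.48 MPa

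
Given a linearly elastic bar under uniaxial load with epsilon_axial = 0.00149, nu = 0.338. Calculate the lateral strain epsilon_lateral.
Model: a linearly elastic bar under uniaxial load, so epsilon_lateral = -nu·epsilon_axial.
Substitute:
  epsilon_lateral = -(0.338 × 0.00149)
  epsilon_lateral = -0.0005036
Final answer: epsilon_lateral = -0.0005036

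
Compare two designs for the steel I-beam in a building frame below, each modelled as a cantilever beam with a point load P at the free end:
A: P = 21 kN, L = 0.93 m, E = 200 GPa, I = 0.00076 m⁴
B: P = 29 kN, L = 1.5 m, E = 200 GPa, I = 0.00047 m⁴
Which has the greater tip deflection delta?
Model: a cantilever beam with a point load P at the free end, so delta = (P·L^3) / (3·E·I) (SI units).
  A: delta = (21000 × 0.93^3) / (3 × (2 × 10¹¹) × 0.00076) = 3.704 × 10⁻⁵ m = 0.03704 mm
  B: delta = (29000 × 1.5^3) / (3 × (2 × 10¹¹) × 0.00047) = 0.0003471 m = 0.3471 mm
0.3471 mm > 0.03704 mm, so B is larger.
Final answer: B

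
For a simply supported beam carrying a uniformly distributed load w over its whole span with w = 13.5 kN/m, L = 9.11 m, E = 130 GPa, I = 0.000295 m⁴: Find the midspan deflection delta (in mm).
Model: a simply supported beam carrying a uniformly distributed load w over its whole span, so delta = (5·w·L^4) / (384·E·I).
Convert to SI units:
  w = 13.5 kN/m = 13500 N/m
  E = 130 GPa = 1.3 × 10¹¹ Pa
Substitute:
  delta = (5 × 13500 × 9.11^4) / (384 × (1.3 × 10¹¹) × 0.000295)
  delta = 0.03157 m
Convert: delta = 0.03157 m = 31.57 mm
Final answer: delta = 31.57 mm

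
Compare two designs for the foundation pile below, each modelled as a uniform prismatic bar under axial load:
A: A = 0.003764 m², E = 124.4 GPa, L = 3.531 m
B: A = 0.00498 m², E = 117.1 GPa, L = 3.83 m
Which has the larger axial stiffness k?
Model: a uniform prismatic bar under axial load, so k = (A·E) / L (SI units).
  A: k = (0.003764 × (1.244 × 10¹¹)) / 3.531 = 1.326 × 10⁸ N/m = 132.6 MN/m
  B: k = (0.00498 × (1.171 × 10¹¹)) / 3.83 = 1.523 × 10⁸ N/m = 152.3 MN/m
152.3 MN/m > 132.6 MN/m, so B is larger.
Final answer: B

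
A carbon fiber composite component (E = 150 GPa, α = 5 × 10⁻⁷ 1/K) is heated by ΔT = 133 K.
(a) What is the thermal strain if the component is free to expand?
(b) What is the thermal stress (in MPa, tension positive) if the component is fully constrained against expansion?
(a) Free thermal strain ε_th = α·ΔT = (5 × 10⁻⁷) × 133 = 6.65 × 10⁻⁵
(b) Fully constrained, the expansion is suppressed, so σ = -E·α·ΔT. Convert E = 150 GPa = 1.5 × 10¹¹ Pa.
  σ = -(1.5 × 10¹¹) × (5 × 10⁻⁷) × 133 = -9.975 × 10⁶ Pa = -9.975 MPa (compressive)
Final answer: (a) ε_th = 6.65 × 10⁻⁵, (b) σ = -9.975 MPa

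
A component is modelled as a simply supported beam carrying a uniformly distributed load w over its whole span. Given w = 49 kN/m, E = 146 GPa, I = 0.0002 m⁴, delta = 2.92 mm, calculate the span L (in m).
Model: a simply supported beam carrying a uniformly distributed load w over its whole span, so delta = (5·w·L^4) / (384·E·I).
Solve for L: L = ((384·delta·E·I) / (5·w))^(1/4).
Convert to SI units:
  w = 49 kN/m = 49000 N/m
  E = 146 GPa = 1.46 × 10¹¹ Pa
  delta = 2.92 mm = 0.00292 m
Substitute:
  L = ((384 × 0.00292 × (1.46 × 10¹¹) × 0.0002) / (5 × 49000))^(1/4)
  L = 3.4 m
Final answer: L = 3.4 m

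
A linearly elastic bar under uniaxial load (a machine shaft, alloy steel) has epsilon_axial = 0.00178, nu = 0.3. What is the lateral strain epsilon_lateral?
Model: a linearly elastic bar under uniaxial load, so epsilon_lateral = -nu·epsilon_axial.
Substitute:
  epsilon_lateral = -(0.3 × 0.00178)
  epsilon_lateral = -0.000534
Final answer: epsilon_lateral = -0.000534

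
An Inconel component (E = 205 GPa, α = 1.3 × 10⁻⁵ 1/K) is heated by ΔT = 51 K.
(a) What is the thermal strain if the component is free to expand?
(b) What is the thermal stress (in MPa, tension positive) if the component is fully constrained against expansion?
(a) Free thermal strain ε_th = α·ΔT = (1.3 × 10⁻⁵) × 51 = 0.000663
(b) Fully constrained, the expansion is suppressed, so σ = -E·α·ΔT. Convert E = 205 GPa = 2.05 × 10¹¹ Pa.
  σ = -(2.05 × 10¹¹) × (1.3 × 10⁻⁵) × 51 = -1.359 × 10⁸ Pa = -135.9 MPa (compressive)
Final answer: (a) ε_th = 0.000663, (b) σ = -135.9 MPa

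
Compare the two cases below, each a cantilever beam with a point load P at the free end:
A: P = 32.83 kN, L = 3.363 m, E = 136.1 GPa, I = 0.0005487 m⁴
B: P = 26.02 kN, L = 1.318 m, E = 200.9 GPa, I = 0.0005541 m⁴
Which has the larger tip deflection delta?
Model: a cantilever beam with a point load P at the free end, so delta = (P·L^3) / (3·E·I) (SI units).
  A: delta = (32830 × 3.363^3) / (3 × (1.361 × 10¹¹) × 0.0005487) = 0.005574 m = 5.574 mm
  B: delta = (26020 × 1.318^3) / (3 × (2.009 × 10¹¹) × 0.0005541) = 0.0001784 m = 0.1784 mm
5.574 mm > 0.1784 mm, so A is larger.
Final answer: A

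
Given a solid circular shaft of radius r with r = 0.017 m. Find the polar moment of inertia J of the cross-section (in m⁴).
Model: a solid circular shaft of radius r, so J = (π·r^4) / 2.
Substitute:
  J = (π × 0.017^4) / 2
  J = 1.312 × 10⁻⁷ m⁴
Final answer: J = 1.312 × 10⁻⁷ m⁴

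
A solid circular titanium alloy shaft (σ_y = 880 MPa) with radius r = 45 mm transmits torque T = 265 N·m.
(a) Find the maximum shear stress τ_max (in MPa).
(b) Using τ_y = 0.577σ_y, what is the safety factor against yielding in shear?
(a) For a solid circular shaft, τ_max = T·r/J with J = π·r^4/2, i.e. τ_max = 2·T / (π·r^3). Convert r = 45 mm = 0.045 m.
  τ_max = (2 × 265) / (π × 0.045^3) = 1.851 × 10⁶ Pa = 1.851 MPa
(b) τ_y = 0.577 × 880 = 507.76 MPa
  SF = τ_y/τ_max = 507.76 / 1.851 = 274.3
Final answer: (a) τ_max = 1.851 MPa, (b) SF = 274.3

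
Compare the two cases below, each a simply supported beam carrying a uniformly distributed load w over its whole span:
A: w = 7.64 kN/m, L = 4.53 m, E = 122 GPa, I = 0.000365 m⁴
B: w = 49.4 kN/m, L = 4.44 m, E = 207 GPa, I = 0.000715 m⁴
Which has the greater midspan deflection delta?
Model: a simply supported beam carrying a uniformly distributed load w over its whole span, so delta = (5·w·L^4) / (384·E·I) (SI units).
  A: delta = (5 × 7640 × 4.53^4) / (384 × (1.22 × 10¹¹) × 0.000365) = 0.0009407 m = 0.9407 mm
  B: delta = (5 × 49400 × 4.44^4) / (384 × (2.07 × 10¹¹) × 0.000715) = 0.001689 m = 1.689 mm
1.689 mm > 0.9407 mm, so B is larger.
Final answer: B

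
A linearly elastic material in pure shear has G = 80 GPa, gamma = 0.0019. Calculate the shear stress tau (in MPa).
Model: a linearly elastic material in pure shear, so tau = G·gamma.
Convert to SI units:
  G = 80 GPa = 8 × 10¹⁰ Pa
Substitute:
  tau = (8 × 10¹⁰) × 0.0019
  tau = 1.52 × 10⁸ Pa
Convert: tau = 1.52 × 10⁸ Pa = 152 MPa
Final answer: tau = 152 MPa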